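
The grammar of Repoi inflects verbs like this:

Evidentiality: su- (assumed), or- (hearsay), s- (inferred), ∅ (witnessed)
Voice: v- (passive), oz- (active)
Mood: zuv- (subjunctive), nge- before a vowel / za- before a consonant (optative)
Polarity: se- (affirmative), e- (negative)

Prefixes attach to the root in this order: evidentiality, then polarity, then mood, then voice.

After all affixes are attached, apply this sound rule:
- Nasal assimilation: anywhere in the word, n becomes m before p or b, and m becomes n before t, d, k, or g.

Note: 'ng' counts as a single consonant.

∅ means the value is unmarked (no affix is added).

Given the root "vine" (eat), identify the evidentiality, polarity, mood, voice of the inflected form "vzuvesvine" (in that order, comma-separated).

Segment: v-zuv-e-s-vine.
evidentiality: s- → inferred.
polarity: e- → negative.
mood: zuv- → subjunctive.
voice: v- → passive.

inferred, negative, subjunctive, passive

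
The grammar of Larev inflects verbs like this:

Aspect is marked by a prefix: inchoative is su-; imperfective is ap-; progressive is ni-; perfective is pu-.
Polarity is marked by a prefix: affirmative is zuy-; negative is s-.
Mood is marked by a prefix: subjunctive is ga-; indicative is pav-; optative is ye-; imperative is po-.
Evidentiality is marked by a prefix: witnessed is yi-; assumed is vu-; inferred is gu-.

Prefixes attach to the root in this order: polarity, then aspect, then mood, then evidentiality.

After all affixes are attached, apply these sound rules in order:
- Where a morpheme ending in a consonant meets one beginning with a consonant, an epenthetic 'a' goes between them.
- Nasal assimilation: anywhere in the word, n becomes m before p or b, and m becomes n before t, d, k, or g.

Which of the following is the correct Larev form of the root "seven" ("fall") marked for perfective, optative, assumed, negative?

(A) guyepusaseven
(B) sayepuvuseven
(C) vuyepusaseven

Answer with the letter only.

Attach polarity negative s- → sseven.
Attach aspect perfective pu- → pusseven.
Attach mood optative ye- → yepusseven.
Attach evidentiality assumed vu- → vuyepusseven.
Apply epenthesis: vuyepusseven → vuyepusaseven.
Nasal assimilation: no change.
So the correct form is vuyepusaseven, option (C).
(B) sayepuvuseven is wrong: it has the affixes in the wrong order.
(A) guyepusaseven is wrong: it uses inferred instead of assumed for evidentiality.

C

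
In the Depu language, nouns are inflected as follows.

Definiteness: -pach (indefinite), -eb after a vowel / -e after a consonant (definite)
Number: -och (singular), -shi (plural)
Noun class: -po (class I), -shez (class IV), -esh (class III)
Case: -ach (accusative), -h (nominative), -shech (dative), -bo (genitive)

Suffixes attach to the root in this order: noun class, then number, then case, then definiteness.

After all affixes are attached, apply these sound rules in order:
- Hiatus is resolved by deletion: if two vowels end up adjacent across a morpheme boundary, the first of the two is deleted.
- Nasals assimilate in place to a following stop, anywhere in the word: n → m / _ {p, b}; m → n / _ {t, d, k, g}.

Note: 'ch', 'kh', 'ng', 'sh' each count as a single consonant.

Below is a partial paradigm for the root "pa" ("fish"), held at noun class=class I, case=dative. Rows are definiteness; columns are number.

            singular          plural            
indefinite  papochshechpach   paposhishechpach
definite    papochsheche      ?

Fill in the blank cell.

paposhisheche

Attach noun class class I -po → papo.
Attach number plural -shi → paposhi.
Attach case dative -shech → paposhishech.
Attach definiteness definite -e (after consonant 'ch') → paposhisheche.
Vowel deletion: no change.
Nasal assimilation: no change.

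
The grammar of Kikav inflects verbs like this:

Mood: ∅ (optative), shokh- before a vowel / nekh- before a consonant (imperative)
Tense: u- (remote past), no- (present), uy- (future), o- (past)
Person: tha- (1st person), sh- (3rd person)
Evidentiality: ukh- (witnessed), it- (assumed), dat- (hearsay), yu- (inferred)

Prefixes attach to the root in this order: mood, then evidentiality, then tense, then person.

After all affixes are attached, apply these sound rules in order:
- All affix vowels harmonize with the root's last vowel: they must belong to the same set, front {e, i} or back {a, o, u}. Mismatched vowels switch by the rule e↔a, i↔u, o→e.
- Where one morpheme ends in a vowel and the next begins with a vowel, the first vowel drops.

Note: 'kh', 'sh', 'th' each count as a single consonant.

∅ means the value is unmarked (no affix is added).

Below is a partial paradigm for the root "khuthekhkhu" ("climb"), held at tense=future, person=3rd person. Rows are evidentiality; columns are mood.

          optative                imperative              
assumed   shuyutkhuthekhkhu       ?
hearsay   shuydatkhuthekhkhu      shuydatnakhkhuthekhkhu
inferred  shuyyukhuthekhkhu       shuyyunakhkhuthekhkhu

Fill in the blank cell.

shuyutnakhkhuthekhkhu

Attach mood imperative nekh- (before consonant 'kh') → nekhkhuthekhkhu.
Attach evidentiality assumed it- → itnekhkhuthekhkhu.
Attach tense future uy- → uyitnekhkhuthekhkhu.
Attach person 3rd person sh- → shuyitnekhkhuthekhkhu.
Apply vowel harmony: shuyitnekhkhuthekhkhu → shuyutnakhkhuthekhkhu.
Vowel deletion: no change.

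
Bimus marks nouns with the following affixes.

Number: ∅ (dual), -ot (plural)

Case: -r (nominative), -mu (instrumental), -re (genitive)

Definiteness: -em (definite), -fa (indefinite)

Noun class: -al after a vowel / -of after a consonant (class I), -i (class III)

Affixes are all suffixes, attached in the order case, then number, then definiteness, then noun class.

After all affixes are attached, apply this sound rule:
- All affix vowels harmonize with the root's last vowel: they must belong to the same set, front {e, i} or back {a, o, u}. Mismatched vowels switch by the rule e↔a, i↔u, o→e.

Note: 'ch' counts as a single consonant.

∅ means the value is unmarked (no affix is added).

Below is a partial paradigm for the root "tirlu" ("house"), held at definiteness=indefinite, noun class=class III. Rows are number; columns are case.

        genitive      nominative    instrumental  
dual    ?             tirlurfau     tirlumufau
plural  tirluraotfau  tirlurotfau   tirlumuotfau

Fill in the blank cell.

Attach case genitive -re → tirlure.
number = dual: zero marking, form stays tirlure.
Attach definiteness indefinite -fa → tirlurefa.
Attach noun class class III -i → tirlurefai.
Apply vowel harmony: tirlurefai → tirlurafau.

tirlurafau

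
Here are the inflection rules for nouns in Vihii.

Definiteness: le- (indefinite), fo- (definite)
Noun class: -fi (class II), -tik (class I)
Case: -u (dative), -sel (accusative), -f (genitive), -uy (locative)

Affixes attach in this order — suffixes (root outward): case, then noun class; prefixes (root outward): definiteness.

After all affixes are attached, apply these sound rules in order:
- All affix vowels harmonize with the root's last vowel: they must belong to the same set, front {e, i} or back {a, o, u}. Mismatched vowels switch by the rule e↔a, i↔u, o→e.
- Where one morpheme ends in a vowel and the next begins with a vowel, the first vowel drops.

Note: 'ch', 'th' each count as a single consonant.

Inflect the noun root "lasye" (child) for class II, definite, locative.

felasyiyfi

Attach definiteness definite fo- → folasye.
Attach case locative -uy → folasyeuy.
Attach noun class class II -fi → folasyeuyfi.
Apply vowel harmony: folasyeuyfi → felasyeiyfi.
Apply vowel deletion: felasyeiyfi → felasyiyfi.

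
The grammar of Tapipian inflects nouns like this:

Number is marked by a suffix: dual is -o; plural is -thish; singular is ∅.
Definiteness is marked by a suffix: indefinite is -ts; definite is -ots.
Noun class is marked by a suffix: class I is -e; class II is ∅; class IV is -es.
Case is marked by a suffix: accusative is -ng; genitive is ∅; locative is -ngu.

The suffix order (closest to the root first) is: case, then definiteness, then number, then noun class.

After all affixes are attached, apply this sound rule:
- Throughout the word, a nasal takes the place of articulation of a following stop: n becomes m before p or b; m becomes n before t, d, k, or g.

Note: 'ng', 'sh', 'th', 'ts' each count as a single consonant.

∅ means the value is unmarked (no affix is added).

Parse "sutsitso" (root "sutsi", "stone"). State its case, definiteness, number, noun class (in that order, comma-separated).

genitive, indefinite, dual, class II

Segment: sutsi-ts-o.
case: ∅ → genitive.
definiteness: -ts → indefinite.
number: -o → dual.
noun class: ∅ → class II.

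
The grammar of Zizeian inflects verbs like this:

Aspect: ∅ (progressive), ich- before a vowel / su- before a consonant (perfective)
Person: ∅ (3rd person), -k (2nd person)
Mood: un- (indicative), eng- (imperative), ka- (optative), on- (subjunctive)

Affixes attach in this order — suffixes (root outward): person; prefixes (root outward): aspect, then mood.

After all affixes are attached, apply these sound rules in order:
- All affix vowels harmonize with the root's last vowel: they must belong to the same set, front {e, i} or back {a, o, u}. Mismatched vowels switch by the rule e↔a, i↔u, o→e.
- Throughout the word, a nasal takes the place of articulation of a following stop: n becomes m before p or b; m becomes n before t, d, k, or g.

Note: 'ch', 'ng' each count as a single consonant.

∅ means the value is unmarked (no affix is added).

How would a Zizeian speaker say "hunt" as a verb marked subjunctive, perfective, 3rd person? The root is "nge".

ensinge

person = 3rd person: zero marking, form stays nge.
Attach aspect perfective su- (before consonant 'ng') → sunge.
Attach mood subjunctive on- → onsunge.
Apply vowel harmony: onsunge → ensinge.
Nasal assimilation: no change.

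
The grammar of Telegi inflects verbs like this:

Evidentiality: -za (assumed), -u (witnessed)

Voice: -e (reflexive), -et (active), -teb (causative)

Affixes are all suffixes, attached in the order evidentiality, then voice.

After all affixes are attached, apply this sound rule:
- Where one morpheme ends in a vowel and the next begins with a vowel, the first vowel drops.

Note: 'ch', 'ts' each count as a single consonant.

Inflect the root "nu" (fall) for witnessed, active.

Attach evidentiality witnessed -u → nuu.
Attach voice active -et → nuuet.
Apply vowel deletion: nuuet → net.

net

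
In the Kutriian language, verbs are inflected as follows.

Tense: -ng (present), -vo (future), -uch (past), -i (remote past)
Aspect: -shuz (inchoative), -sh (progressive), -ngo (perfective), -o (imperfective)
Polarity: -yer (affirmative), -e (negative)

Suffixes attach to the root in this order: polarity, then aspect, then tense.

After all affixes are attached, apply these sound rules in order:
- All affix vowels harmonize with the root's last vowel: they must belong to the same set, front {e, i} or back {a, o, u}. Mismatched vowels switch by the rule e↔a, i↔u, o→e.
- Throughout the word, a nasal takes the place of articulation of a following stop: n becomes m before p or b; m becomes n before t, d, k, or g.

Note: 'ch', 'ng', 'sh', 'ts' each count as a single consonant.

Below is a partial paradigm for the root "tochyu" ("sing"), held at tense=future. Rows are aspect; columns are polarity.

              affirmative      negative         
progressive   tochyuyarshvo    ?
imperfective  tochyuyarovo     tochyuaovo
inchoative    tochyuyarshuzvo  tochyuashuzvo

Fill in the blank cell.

tochyuashvo

Attach polarity negative -e → tochyue.
Attach aspect progressive -sh → tochyuesh.
Attach tense future -vo → tochyueshvo.
Apply vowel harmony: tochyueshvo → tochyuashvo.
Nasal assimilation: no change.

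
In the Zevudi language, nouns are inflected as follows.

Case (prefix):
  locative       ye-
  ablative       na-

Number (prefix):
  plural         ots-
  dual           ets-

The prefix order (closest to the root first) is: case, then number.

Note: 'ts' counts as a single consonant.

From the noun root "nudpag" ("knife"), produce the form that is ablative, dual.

etsnanudpag

Attach case ablative na- → nanudpag.
Attach number dual ets- → etsnanudpag.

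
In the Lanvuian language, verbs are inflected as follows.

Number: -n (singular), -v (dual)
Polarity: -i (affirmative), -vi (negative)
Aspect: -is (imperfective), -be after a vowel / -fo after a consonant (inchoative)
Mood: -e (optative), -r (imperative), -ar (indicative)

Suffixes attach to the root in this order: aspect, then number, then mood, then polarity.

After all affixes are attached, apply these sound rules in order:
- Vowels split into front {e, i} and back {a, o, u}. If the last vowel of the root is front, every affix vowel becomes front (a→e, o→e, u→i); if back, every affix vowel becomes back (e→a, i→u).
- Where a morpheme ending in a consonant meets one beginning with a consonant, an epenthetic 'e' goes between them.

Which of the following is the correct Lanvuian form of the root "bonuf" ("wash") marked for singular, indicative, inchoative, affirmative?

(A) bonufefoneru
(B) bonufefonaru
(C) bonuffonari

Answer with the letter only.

B

Attach aspect inchoative -fo (after consonant 'f') → bonuffo.
Attach number singular -n → bonuffon.
Attach mood indicative -ar → bonuffonar.
Attach polarity affirmative -i → bonuffonari.
Apply vowel harmony: bonuffonari → bonuffonaru.
Apply epenthesis: bonuffonaru → bonufefonaru.
So the correct form is bonufefonaru, option (B).
(C) bonuffonari is wrong: it fails to apply the sound rule(s).
(A) bonufefoneru is wrong: it uses imperative instead of indicative for mood.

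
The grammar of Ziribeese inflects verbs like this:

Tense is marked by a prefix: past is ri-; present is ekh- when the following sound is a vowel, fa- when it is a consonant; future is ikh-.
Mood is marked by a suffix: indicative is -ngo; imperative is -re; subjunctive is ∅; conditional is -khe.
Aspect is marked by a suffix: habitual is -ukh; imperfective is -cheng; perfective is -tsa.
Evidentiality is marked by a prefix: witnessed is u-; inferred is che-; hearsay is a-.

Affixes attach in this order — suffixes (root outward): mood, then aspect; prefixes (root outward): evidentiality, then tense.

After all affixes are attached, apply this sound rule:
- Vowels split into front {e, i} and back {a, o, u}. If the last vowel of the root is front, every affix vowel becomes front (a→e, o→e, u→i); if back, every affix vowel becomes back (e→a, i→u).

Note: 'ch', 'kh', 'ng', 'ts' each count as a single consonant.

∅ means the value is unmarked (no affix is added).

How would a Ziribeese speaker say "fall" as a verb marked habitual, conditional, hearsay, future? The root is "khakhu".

Attach mood conditional -khe → khakhukhe.
Attach evidentiality hearsay a- → akhakhukhe.
Attach tense future ikh- → ikhakhakhukhe.
Attach aspect habitual -ukh → ikhakhakhukheukh.
Apply vowel harmony: ikhakhakhukheukh → ukhakhakhukhaukh.

ukhakhakhukhaukh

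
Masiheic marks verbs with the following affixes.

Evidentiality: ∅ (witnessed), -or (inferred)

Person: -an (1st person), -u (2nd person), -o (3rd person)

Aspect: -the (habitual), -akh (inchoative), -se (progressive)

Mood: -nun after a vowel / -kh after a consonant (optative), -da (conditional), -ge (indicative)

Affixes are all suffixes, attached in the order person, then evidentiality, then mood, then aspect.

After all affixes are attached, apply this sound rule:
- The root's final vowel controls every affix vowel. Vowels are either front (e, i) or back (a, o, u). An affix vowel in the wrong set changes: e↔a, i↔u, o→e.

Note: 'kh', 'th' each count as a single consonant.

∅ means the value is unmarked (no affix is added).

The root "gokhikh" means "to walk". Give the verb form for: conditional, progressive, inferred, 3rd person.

gokhikheerdese

Attach person 3rd person -o → gokhikho.
Attach evidentiality inferred -or → gokhikhoor.
Attach mood conditional -da → gokhikhoorda.
Attach aspect progressive -se → gokhikhoordase.
Apply vowel harmony: gokhikhoordase → gokhikheerdese.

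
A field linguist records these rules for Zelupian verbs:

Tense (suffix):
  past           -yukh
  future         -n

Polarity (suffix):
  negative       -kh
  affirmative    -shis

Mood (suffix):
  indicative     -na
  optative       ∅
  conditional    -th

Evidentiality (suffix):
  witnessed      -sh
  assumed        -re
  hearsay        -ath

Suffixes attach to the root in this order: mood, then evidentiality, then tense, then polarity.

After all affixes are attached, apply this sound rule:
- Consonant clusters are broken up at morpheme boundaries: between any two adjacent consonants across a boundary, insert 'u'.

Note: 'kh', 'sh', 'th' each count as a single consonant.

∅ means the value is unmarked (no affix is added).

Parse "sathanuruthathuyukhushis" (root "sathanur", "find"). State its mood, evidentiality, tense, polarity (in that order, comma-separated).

Segment: sathanur-th-ath-yukh-shis.
mood: -th → conditional.
evidentiality: -ath → hearsay.
tense: -yukh → past.
polarity: -shis → affirmative.

conditional, hearsay, past, affirmative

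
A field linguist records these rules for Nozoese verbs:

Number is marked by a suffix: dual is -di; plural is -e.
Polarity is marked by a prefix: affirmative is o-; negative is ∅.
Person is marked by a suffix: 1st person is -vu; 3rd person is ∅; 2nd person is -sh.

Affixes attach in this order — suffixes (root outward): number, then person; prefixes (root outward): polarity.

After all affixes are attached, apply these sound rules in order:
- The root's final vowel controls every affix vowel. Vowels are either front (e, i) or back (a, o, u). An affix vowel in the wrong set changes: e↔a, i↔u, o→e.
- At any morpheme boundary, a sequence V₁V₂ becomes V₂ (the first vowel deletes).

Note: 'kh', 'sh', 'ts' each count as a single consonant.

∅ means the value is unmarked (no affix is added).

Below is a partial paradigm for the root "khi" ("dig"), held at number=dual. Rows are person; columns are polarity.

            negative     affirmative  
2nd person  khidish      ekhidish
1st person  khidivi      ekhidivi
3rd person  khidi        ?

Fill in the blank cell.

Attach polarity affirmative o- → okhi.
Attach number dual -di → okhidi.
person = 3rd person: zero marking, form stays okhidi.
Apply vowel harmony: okhidi → ekhidi.
Vowel deletion: no change.

ekhidi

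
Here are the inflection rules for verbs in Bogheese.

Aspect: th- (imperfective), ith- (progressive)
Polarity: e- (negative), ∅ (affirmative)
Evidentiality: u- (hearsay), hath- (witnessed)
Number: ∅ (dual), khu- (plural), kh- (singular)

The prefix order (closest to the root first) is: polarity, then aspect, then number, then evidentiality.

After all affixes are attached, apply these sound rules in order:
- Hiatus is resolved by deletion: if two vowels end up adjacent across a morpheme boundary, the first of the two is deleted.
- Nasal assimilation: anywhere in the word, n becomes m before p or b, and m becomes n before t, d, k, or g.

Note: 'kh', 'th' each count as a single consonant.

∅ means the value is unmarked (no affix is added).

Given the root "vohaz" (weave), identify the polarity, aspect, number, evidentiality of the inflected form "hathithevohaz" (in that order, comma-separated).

Segment: hath-ith-e-vohaz.
polarity: e- → negative.
aspect: ith- → progressive.
number: ∅ → dual.
evidentiality: hath- → witnessed.

negative, progressive, dual, witnessed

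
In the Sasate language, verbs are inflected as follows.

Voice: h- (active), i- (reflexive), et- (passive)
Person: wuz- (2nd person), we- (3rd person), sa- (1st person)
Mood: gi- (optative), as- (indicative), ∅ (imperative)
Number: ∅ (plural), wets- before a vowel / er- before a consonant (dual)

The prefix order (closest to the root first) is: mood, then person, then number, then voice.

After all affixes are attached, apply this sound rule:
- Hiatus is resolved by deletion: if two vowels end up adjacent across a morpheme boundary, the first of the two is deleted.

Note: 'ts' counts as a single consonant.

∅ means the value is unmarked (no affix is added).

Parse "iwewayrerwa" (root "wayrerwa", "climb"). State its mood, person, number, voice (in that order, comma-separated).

imperative, 3rd person, plural, reflexive

Segment: i-we-wayrerwa.
mood: ∅ → imperative.
person: we- → 3rd person.
number: ∅ → plural.
voice: i- → reflexive.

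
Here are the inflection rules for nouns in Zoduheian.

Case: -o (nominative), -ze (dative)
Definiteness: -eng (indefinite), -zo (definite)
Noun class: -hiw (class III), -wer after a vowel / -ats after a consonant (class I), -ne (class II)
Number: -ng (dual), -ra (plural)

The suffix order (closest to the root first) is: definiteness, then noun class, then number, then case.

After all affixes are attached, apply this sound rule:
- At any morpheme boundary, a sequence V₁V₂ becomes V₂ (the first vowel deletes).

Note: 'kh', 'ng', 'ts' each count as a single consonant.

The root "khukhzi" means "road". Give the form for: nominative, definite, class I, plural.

Attach definiteness definite -zo → khukhzizo.
Attach noun class class I -wer (after vowel 'o') → khukhzizower.
Attach number plural -ra → khukhzizowerra.
Attach case nominative -o → khukhzizowerrao.
Apply vowel deletion: khukhzizowerrao → khukhzizowerro.

khukhzizowerro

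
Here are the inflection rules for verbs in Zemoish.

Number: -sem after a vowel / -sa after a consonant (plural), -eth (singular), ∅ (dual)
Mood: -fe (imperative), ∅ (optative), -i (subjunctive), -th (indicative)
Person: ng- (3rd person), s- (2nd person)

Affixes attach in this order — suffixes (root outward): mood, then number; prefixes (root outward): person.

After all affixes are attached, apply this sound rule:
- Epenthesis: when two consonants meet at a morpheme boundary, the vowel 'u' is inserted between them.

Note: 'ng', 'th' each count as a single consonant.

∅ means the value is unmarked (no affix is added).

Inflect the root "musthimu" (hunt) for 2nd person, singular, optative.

sumusthimueth

mood = optative: zero marking, form stays musthimu.
Attach number singular -eth → musthimueth.
Attach person 2nd person s- → smusthimueth.
Apply epenthesis: smusthimueth → sumusthimueth.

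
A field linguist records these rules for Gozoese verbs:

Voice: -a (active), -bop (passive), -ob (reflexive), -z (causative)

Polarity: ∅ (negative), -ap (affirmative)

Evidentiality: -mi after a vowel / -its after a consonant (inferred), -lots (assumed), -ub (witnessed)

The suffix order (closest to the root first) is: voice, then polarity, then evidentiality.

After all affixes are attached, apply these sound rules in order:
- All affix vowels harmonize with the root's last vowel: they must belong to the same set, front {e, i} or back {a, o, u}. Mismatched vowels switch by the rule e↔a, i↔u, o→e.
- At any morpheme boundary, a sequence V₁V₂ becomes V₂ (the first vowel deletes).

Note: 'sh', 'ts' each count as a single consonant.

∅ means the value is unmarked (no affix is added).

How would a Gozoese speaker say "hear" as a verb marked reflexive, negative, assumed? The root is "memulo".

Attach voice reflexive -ob → memuloob.
polarity = negative: zero marking, form stays memuloob.
Attach evidentiality assumed -lots → memulooblots.
Vowel harmony: no change.
Apply vowel deletion: memulooblots → memuloblots.

memuloblots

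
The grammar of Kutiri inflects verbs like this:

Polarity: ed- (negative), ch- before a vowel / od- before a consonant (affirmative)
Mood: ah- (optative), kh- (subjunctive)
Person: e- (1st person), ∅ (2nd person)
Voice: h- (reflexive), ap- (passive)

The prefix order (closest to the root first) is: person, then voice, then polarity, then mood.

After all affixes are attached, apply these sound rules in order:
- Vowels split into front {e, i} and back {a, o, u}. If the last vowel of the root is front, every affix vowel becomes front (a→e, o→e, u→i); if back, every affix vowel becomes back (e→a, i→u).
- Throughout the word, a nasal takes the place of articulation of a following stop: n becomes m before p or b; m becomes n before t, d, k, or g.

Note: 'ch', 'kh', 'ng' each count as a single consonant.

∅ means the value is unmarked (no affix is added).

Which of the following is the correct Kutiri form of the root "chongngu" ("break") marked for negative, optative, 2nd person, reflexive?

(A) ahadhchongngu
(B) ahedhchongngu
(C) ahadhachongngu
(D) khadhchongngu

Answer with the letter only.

person = 2nd person: zero marking, form stays chongngu.
Attach voice reflexive h- → hchongngu.
Attach polarity negative ed- → edhchongngu.
Attach mood optative ah- → ahedhchongngu.
Apply vowel harmony: ahedhchongngu → ahadhchongngu.
Nasal assimilation: no change.
So the correct form is ahadhchongngu, option (A).
(C) ahadhachongngu is wrong: it uses 1st person instead of 2nd person for person.
(D) khadhchongngu is wrong: it uses subjunctive instead of optative for mood.
(B) ahedhchongngu is wrong: it fails to apply the sound rule(s).

A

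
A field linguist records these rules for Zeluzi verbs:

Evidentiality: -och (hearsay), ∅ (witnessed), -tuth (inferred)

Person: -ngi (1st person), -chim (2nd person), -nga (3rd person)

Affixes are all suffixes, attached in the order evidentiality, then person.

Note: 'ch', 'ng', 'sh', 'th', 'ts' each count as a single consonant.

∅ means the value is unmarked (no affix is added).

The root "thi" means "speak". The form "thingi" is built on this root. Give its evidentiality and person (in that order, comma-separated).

witnessed, 1st person

Segment: thi-ngi.
evidentiality: ∅ → witnessed.
person: -ngi → 1st person.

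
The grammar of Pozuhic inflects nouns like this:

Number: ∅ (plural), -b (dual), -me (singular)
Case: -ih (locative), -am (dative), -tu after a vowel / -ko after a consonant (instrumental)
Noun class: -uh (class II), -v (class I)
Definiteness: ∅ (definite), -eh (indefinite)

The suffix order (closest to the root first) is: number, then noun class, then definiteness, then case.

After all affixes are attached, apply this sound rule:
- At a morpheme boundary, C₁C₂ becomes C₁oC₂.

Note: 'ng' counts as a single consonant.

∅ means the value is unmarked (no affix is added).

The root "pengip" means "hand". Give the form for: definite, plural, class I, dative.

pengipovam

number = plural: zero marking, form stays pengip.
Attach noun class class I -v → pengipv.
definiteness = definite: zero marking, form stays pengipv.
Attach case dative -am → pengipvam.
Apply epenthesis: pengipvam → pengipovam.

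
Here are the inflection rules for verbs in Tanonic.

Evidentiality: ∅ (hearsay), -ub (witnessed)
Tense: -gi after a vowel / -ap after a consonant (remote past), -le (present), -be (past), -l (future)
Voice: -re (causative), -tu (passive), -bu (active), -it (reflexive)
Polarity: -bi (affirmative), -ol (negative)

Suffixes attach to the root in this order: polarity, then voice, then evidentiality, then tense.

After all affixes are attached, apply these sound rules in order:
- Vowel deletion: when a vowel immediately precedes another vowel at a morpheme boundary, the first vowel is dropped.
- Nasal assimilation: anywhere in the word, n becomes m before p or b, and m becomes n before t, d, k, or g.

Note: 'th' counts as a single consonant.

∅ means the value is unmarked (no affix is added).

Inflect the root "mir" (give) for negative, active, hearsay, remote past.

Attach polarity negative -ol → mirol.
Attach voice active -bu → mirolbu.
evidentiality = hearsay: zero marking, form stays mirolbu.
Attach tense remote past -gi (after vowel 'u') → mirolbugi.
Vowel deletion: no change.
Nasal assimilation: no change.

mirolbugi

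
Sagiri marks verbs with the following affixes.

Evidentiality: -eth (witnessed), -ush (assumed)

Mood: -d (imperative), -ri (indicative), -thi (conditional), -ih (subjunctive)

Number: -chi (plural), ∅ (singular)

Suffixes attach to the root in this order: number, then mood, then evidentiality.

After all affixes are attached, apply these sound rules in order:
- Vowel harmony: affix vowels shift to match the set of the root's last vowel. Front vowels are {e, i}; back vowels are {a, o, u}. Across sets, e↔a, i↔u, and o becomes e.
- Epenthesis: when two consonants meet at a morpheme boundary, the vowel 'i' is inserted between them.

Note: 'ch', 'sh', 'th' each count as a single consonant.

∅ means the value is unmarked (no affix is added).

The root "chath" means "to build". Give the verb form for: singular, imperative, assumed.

chathidush

number = singular: zero marking, form stays chath.
Attach mood imperative -d → chathd.
Attach evidentiality assumed -ush → chathdush.
Vowel harmony: no change.
Apply epenthesis: chathdush → chathidush.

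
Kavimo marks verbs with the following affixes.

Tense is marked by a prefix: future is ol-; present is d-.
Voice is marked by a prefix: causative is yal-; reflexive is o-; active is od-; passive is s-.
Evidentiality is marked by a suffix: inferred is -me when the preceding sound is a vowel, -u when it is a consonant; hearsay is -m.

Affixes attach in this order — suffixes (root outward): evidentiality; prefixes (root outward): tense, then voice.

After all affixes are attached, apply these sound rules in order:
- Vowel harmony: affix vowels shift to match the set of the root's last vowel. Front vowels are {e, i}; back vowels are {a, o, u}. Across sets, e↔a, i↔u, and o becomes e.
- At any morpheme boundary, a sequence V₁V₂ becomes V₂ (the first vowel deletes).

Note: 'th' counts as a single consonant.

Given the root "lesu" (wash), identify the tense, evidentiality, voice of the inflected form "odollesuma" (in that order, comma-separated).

future, inferred, active

Segment: od-ol-lesu-me.
tense: ol- → future.
evidentiality: -me/u → inferred.
voice: od- → active.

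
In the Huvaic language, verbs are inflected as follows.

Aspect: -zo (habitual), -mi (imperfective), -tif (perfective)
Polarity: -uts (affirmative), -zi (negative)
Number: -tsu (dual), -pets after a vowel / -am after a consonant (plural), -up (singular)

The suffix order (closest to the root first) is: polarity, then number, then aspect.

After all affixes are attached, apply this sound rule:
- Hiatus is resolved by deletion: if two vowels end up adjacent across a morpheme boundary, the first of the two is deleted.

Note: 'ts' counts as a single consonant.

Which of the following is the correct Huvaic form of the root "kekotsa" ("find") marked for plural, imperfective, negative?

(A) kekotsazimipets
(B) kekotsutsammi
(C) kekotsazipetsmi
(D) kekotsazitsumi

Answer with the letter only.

Attach polarity negative -zi → kekotsazi.
Attach number plural -pets (after vowel 'i') → kekotsazipets.
Attach aspect imperfective -mi → kekotsazipetsmi.
Vowel deletion: no change.
So the correct form is kekotsazipetsmi, option (C).
(A) kekotsazimipets is wrong: it has the affixes in the wrong order.
(B) kekotsutsammi is wrong: it uses affirmative instead of negative for polarity.
(D) kekotsazitsumi is wrong: it uses dual instead of plural for number.

C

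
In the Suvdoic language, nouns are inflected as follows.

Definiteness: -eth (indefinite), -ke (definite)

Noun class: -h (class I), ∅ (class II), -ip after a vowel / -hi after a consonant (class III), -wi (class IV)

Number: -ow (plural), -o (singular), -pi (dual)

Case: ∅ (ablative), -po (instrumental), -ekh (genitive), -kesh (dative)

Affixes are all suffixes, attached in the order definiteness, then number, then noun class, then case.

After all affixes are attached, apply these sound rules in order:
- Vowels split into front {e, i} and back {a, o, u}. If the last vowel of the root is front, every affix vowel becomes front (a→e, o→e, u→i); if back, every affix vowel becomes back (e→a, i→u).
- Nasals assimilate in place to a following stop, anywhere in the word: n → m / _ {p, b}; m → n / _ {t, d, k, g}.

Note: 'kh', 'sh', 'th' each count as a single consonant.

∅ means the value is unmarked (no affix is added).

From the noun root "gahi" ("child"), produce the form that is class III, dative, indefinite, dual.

Attach definiteness indefinite -eth → gahieth.
Attach number dual -pi → gahiethpi.
Attach noun class class III -ip (after vowel 'i') → gahiethpiip.
Attach case dative -kesh → gahiethpiipkesh.
Vowel harmony: no change.
Nasal assimilation: no change.

gahiethpiipkesh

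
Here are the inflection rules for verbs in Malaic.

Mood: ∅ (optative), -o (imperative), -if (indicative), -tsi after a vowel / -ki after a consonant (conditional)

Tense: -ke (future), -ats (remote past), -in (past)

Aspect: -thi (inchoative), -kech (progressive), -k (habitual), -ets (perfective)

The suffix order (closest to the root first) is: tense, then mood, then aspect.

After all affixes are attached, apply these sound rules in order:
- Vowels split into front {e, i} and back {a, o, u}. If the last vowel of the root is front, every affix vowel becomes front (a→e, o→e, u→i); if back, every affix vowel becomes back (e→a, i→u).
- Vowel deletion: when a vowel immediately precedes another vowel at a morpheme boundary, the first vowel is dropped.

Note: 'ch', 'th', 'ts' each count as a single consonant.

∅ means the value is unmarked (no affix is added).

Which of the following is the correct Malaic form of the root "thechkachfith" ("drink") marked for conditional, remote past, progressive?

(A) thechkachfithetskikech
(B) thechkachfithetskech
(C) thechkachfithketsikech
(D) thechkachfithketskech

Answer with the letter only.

A

Attach tense remote past -ats → thechkachfithats.
Attach mood conditional -ki (after consonant 'ts') → thechkachfithatski.
Attach aspect progressive -kech → thechkachfithatskikech.
Apply vowel harmony: thechkachfithatskikech → thechkachfithetskikech.
Vowel deletion: no change.
So the correct form is thechkachfithetskikech, option (A).
(D) thechkachfithketskech is wrong: it has the affixes in the wrong order.
(B) thechkachfithetskech is wrong: it uses optative instead of conditional for mood.
(C) thechkachfithketsikech is wrong: it uses future instead of remote past for tense.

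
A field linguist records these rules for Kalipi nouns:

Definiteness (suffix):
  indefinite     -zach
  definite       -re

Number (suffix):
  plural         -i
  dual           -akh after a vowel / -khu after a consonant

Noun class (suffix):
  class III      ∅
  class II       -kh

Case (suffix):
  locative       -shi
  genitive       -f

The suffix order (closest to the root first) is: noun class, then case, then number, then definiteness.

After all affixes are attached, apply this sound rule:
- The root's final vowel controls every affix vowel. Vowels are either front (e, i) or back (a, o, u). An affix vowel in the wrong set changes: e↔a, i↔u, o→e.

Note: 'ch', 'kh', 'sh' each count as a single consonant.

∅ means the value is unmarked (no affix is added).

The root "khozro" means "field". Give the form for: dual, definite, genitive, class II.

khozrokhfkhura

Attach noun class class II -kh → khozrokh.
Attach case genitive -f → khozrokhf.
Attach number dual -khu (after consonant 'f') → khozrokhfkhu.
Attach definiteness definite -re → khozrokhfkhure.
Apply vowel harmony: khozrokhfkhure → khozrokhfkhura.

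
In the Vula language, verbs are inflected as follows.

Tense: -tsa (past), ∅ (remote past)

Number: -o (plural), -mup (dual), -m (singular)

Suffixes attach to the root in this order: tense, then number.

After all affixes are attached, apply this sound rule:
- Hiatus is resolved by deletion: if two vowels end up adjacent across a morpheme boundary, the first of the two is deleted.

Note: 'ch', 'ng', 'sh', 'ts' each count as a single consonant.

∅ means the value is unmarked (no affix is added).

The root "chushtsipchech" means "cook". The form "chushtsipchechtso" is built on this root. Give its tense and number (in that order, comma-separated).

Segment: chushtsipchech-tsa-o.
tense: -tsa → past.
number: -o → plural.

past, plural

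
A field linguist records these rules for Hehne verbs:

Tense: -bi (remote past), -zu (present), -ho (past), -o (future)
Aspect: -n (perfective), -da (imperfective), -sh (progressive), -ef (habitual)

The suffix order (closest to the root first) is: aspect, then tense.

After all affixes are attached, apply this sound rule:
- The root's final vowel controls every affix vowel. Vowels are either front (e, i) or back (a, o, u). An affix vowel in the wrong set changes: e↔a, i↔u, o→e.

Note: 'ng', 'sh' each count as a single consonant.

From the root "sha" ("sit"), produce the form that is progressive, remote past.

shashbu

Attach aspect progressive -sh → shash.
Attach tense remote past -bi → shashbi.
Apply vowel harmony: shashbi → shashbu.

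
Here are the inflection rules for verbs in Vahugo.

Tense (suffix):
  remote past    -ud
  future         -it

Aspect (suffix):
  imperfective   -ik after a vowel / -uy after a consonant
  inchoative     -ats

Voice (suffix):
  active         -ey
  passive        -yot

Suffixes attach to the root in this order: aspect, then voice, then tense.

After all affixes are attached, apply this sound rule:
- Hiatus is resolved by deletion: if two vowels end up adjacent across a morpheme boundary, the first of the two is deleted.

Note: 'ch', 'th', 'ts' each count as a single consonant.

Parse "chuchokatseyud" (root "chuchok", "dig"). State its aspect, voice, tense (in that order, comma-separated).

Segment: chuchok-ats-ey-ud.
aspect: -ats → inchoative.
voice: -ey → active.
tense: -ud → remote past.

inchoative, active, remote past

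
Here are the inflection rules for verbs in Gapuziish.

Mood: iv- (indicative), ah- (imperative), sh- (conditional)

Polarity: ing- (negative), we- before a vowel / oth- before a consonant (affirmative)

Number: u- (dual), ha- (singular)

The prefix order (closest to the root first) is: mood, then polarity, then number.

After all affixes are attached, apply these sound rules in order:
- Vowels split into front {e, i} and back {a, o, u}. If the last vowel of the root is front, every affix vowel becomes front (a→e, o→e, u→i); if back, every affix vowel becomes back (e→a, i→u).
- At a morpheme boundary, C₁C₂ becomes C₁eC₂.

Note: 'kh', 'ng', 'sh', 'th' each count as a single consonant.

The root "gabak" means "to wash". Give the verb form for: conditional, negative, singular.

haungeshegabak

Attach mood conditional sh- → shgabak.
Attach polarity negative ing- → ingshgabak.
Attach number singular ha- → haingshgabak.
Apply vowel harmony: haingshgabak → haungshgabak.
Apply epenthesis: haungshgabak → haungeshegabak.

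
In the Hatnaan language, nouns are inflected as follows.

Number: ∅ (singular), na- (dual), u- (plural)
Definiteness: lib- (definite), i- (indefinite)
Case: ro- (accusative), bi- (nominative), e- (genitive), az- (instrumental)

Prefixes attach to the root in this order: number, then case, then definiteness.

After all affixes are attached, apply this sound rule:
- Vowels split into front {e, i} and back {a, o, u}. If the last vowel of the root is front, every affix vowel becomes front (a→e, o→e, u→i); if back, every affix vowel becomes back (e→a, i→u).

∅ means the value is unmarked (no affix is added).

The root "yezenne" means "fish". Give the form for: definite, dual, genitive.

libeneyezenne

Attach number dual na- → nayezenne.
Attach case genitive e- → enayezenne.
Attach definiteness definite lib- → libenayezenne.
Apply vowel harmony: libenayezenne → libeneyezenne.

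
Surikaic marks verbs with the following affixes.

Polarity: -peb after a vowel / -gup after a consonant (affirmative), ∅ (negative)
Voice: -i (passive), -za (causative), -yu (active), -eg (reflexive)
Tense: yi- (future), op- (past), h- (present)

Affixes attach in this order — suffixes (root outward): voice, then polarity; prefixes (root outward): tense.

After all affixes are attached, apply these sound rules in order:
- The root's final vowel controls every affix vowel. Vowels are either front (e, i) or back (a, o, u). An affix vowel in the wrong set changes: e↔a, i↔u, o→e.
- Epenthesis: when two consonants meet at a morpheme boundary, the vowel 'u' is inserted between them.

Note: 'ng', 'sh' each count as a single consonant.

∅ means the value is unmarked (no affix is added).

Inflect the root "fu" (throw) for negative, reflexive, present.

hufuag

Attach voice reflexive -eg → fueg.
Attach tense present h- → hfueg.
polarity = negative: zero marking, form stays hfueg.
Apply vowel harmony: hfueg → hfuag.
Apply epenthesis: hfuag → hufuag.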